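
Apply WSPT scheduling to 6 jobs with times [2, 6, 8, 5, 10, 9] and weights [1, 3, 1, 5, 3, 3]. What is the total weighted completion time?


Compute p/w ratios and sort ascending (WSPT): [(5, 5), (2, 1), (6, 3), (9, 3), (10, 3), (8, 1)]
Compute weighted completion times:
  Job (p=5,w=5): C=5, w*C=5*5=25
  Job (p=2,w=1): C=7, w*C=1*7=7
  Job (p=6,w=3): C=13, w*C=3*13=39
  Job (p=9,w=3): C=22, w*C=3*22=66
  Job (p=10,w=3): C=32, w*C=3*32=96
  Job (p=8,w=1): C=40, w*C=1*40=40
Total weighted completion time = 273

273


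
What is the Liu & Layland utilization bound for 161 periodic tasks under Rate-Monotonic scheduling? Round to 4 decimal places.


Compute 2^(1/161) = 1.0043145429
Subtract 1: 1.0043145429 - 1 = 0.0043145429
Multiply by n: 161 * 0.0043145429 = 0.6946414069
Round to 4 dp: 0.6946

0.6946


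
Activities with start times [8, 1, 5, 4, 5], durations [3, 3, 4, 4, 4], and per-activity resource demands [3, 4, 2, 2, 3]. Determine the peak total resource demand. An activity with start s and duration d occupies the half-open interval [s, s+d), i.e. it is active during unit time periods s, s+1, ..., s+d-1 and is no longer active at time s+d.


Each activity i is active on [start_i, start_i + duration_i).
Compute total resource usage per time slot:
  t=0: active resources = [], total = 0
  t=1: active resources = [4], total = 4
  t=2: active resources = [4], total = 4
  t=3: active resources = [4], total = 4
  t=4: active resources = [2], total = 2
  t=5: active resources = [2, 2, 3], total = 7
  t=6: active resources = [2, 2, 3], total = 7
  t=7: active resources = [2, 2, 3], total = 7
  t=8: active resources = [3, 2, 3], total = 8
  t=9: active resources = [3], total = 3
  t=10: active resources = [3], total = 3
Peak resource demand = 8

8


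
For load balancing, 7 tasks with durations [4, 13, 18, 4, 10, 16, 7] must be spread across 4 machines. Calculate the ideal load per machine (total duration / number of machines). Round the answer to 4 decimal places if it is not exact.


Total processing time = 4 + 13 + 18 + 4 + 10 + 16 + 7 = 72
Number of machines = 4
Ideal balanced load = 72 / 4 = 18.0

18.0


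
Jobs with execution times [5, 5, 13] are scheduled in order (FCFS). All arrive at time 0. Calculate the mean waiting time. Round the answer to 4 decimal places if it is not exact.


FCFS order (as given): [5, 5, 13]
Waiting times:
  Job 1: wait = 0
  Job 2: wait = 5
  Job 3: wait = 10
Sum of waiting times = 15
Average waiting time = 15/3 = 5.0

5.0


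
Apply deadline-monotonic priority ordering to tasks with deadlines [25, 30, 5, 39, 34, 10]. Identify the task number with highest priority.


Sort tasks by relative deadline (ascending):
  Task 3: deadline = 5
  Task 6: deadline = 10
  Task 1: deadline = 25
  Task 2: deadline = 30
  Task 5: deadline = 34
  Task 4: deadline = 39
Priority order (highest first): [3, 6, 1, 2, 5, 4]
Highest priority task = 3

3


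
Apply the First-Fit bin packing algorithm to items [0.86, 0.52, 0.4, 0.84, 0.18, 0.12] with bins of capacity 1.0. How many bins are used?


Place items sequentially using First-Fit:
  Item 0.86 -> new Bin 1
  Item 0.52 -> new Bin 2
  Item 0.4 -> Bin 2 (now 0.92)
  Item 0.84 -> new Bin 3
  Item 0.18 -> new Bin 4
  Item 0.12 -> Bin 1 (now 0.98)
Total bins used = 4

4


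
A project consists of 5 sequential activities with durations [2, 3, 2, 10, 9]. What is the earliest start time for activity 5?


Activity 5 starts after activities 1 through 4 complete.
Predecessor durations: [2, 3, 2, 10]
ES = 2 + 3 + 2 + 10 = 17

17


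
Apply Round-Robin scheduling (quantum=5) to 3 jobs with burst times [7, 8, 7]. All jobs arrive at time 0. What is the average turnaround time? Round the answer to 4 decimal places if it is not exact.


Time quantum = 5
Execution trace:
  J1 runs 5 units, time = 5
  J2 runs 5 units, time = 10
  J3 runs 5 units, time = 15
  J1 runs 2 units, time = 17
  J2 runs 3 units, time = 20
  J3 runs 2 units, time = 22
Finish times: [17, 20, 22]
Average turnaround = 59/3 = 19.6667

19.6667


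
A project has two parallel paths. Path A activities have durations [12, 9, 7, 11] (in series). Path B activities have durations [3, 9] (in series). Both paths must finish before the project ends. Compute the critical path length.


Path A total = 12 + 9 + 7 + 11 = 39
Path B total = 3 + 9 = 12
Critical path = longest path = max(39, 12) = 39

39


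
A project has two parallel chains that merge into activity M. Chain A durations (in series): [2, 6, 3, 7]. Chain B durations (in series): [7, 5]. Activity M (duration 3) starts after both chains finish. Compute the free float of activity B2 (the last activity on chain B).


ES(B2) = sum of predecessors on chain B = 7
EF(B2) = ES + duration = 7 + 5 = 12
Successor of B2 is M. ES(M) = max(sum(A), sum(B)) = max(18, 12) = 18
Free float = ES(successor) - EF(current) = 18 - 12 = 6

6


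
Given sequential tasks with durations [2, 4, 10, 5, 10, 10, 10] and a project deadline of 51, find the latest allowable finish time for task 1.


LF(activity 1) = deadline - sum of successor durations
Successors: activities 2 through 7 with durations [4, 10, 5, 10, 10, 10]
Sum of successor durations = 49
LF = 51 - 49 = 2

2


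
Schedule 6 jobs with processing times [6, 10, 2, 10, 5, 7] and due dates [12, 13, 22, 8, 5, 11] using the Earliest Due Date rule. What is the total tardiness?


Sort by due date (EDD order): [(5, 5), (10, 8), (7, 11), (6, 12), (10, 13), (2, 22)]
Compute completion times and tardiness:
  Job 1: p=5, d=5, C=5, tardiness=max(0,5-5)=0
  Job 2: p=10, d=8, C=15, tardiness=max(0,15-8)=7
  Job 3: p=7, d=11, C=22, tardiness=max(0,22-11)=11
  Job 4: p=6, d=12, C=28, tardiness=max(0,28-12)=16
  Job 5: p=10, d=13, C=38, tardiness=max(0,38-13)=25
  Job 6: p=2, d=22, C=40, tardiness=max(0,40-22)=18
Total tardiness = 77

77


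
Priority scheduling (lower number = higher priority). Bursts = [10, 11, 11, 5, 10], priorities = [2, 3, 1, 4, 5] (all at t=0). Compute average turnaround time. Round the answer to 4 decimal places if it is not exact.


Sort by priority (ascending = highest first):
Order: [(1, 11), (2, 10), (3, 11), (4, 5), (5, 10)]
Completion times:
  Priority 1, burst=11, C=11
  Priority 2, burst=10, C=21
  Priority 3, burst=11, C=32
  Priority 4, burst=5, C=37
  Priority 5, burst=10, C=47
Average turnaround = 148/5 = 29.6

29.6


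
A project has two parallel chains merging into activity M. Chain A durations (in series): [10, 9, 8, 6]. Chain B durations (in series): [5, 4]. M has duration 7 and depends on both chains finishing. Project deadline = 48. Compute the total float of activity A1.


Forward pass: ES(A1) = sum of predecessors on chain A = 0
EF = ES + duration = 0 + 10 = 10
Backward pass: LF(M) = deadline = 48; LS(M) = 48 - 7 = 41
LF(A1) = LS(M) - sum(successors on chain A) = 41 - 23 = 18
LS = LF - duration = 18 - 10 = 8
Total float = LS - ES = 8 - 0 = 8

8


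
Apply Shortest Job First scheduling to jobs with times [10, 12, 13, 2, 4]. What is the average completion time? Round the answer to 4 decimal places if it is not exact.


SJF order (ascending): [2, 4, 10, 12, 13]
Completion times:
  Job 1: burst=2, C=2
  Job 2: burst=4, C=6
  Job 3: burst=10, C=16
  Job 4: burst=12, C=28
  Job 5: burst=13, C=41
Average completion = 93/5 = 18.6

18.6


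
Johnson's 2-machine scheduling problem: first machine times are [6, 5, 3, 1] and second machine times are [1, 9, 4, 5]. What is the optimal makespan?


Apply Johnson's rule:
  Group 1 (a <= b): [(4, 1, 5), (3, 3, 4), (2, 5, 9)]
  Group 2 (a > b): [(1, 6, 1)]
Optimal job order: [4, 3, 2, 1]
Schedule:
  Job 4: M1 done at 1, M2 done at 6
  Job 3: M1 done at 4, M2 done at 10
  Job 2: M1 done at 9, M2 done at 19
  Job 1: M1 done at 15, M2 done at 20
Makespan = 20

20


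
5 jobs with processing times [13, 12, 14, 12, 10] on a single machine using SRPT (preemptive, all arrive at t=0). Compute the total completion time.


Since all jobs arrive at t=0, SRPT equals SPT ordering.
SPT order: [10, 12, 12, 13, 14]
Completion times:
  Job 1: p=10, C=10
  Job 2: p=12, C=22
  Job 3: p=12, C=34
  Job 4: p=13, C=47
  Job 5: p=14, C=61
Total completion time = 10 + 22 + 34 + 47 + 61 = 174

174


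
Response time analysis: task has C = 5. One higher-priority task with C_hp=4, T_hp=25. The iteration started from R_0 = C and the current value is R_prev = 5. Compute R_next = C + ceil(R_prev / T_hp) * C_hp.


R_next = C + ceil(R_prev / T_hp) * C_hp
ceil(5 / 25) = ceil(0.2) = 1
Interference = 1 * 4 = 4
R_next = 5 + 4 = 9

9


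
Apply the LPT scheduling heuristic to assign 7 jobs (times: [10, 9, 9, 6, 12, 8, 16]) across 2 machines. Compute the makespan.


Sort jobs in decreasing order (LPT): [16, 12, 10, 9, 9, 8, 6]
Assign each job to the least loaded machine:
  Machine 1: jobs [16, 9, 8], load = 33
  Machine 2: jobs [12, 10, 9, 6], load = 37
Makespan = max load = 37

37


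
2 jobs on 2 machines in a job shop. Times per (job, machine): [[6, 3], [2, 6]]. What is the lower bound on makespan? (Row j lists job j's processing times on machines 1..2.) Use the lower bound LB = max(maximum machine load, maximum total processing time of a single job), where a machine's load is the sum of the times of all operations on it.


Machine loads:
  Machine 1: 6 + 2 = 8
  Machine 2: 3 + 6 = 9
Max machine load = 9
Job totals:
  Job 1: 9
  Job 2: 8
Max job total = 9
Lower bound = max(9, 9) = 9

9


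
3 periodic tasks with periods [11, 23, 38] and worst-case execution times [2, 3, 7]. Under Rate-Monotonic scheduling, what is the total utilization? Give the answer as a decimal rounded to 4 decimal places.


Compute individual utilizations (exact fractions):
  Task 1: C/T = 2/11 (approx. 0.1818)
  Task 2: C/T = 3/23 (approx. 0.1304)
  Task 3: C/T = 7/38 (approx. 0.1842)
Total utilization U = 2/11 + 3/23 + 7/38 = 4773/9614
Rounded to 4 decimal places: U = 0.4965
RM (Liu & Layland) bound for 3 tasks = 0.779763; compare with U = 4773/9614 (approx. 0.496463)
U <= bound, so schedulable by RM sufficient condition.

0.4965


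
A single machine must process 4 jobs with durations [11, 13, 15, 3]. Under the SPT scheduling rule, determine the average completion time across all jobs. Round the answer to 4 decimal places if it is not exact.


Sort jobs by processing time (SPT order): [3, 11, 13, 15]
Compute completion times sequentially:
  Job 1: processing = 3, completes at 3
  Job 2: processing = 11, completes at 14
  Job 3: processing = 13, completes at 27
  Job 4: processing = 15, completes at 42
Sum of completion times = 86
Average completion time = 86/4 = 21.5

21.5


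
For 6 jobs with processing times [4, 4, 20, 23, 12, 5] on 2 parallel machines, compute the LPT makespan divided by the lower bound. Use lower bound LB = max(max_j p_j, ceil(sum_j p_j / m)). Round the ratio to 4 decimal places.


LPT order: [23, 20, 12, 5, 4, 4]
Machine loads after assignment: [36, 32]
LPT makespan = 36
Lower bound = max(max_job, ceil(total/2)) = max(23, 34) = 34
Ratio = 36 / 34 = 1.0588

1.0588


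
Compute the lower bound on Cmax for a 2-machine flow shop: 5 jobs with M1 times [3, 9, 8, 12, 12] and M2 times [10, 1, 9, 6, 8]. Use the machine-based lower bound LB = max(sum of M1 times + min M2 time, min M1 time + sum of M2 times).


LB1 = sum(M1 times) + min(M2 times) = 44 + 1 = 45
LB2 = min(M1 times) + sum(M2 times) = 3 + 34 = 37
Lower bound = max(LB1, LB2) = max(45, 37) = 45

45


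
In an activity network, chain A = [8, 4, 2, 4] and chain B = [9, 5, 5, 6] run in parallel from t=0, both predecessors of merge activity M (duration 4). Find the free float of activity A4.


ES(A4) = sum of predecessors on chain A = 14
EF(A4) = ES + duration = 14 + 4 = 18
Successor of A4 is M. ES(M) = max(sum(A), sum(B)) = max(18, 25) = 25
Free float = ES(successor) - EF(current) = 25 - 18 = 7

7


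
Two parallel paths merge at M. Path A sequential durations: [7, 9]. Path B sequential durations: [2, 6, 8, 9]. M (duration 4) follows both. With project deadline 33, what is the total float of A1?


Forward pass: ES(A1) = sum of predecessors on chain A = 0
EF = ES + duration = 0 + 7 = 7
Backward pass: LF(M) = deadline = 33; LS(M) = 33 - 4 = 29
LF(A1) = LS(M) - sum(successors on chain A) = 29 - 9 = 20
LS = LF - duration = 20 - 7 = 13
Total float = LS - ES = 13 - 0 = 13

13


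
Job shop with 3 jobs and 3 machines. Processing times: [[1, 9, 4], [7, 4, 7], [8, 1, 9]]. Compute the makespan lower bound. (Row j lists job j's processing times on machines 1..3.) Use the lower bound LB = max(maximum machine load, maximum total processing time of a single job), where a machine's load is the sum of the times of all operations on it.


Machine loads:
  Machine 1: 1 + 7 + 8 = 16
  Machine 2: 9 + 4 + 1 = 14
  Machine 3: 4 + 7 + 9 = 20
Max machine load = 20
Job totals:
  Job 1: 14
  Job 2: 18
  Job 3: 18
Max job total = 18
Lower bound = max(20, 18) = 20

20


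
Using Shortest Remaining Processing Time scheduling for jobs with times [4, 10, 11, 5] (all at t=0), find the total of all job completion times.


Since all jobs arrive at t=0, SRPT equals SPT ordering.
SPT order: [4, 5, 10, 11]
Completion times:
  Job 1: p=4, C=4
  Job 2: p=5, C=9
  Job 3: p=10, C=19
  Job 4: p=11, C=30
Total completion time = 4 + 9 + 19 + 30 = 62

62


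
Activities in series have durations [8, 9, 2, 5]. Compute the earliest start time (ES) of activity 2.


Activity 2 starts after activities 1 through 1 complete.
Predecessor durations: [8]
ES = 8 = 8

8


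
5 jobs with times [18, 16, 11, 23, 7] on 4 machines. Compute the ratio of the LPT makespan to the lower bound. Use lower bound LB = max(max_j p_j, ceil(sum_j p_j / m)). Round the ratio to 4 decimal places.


LPT order: [23, 18, 16, 11, 7]
Machine loads after assignment: [23, 18, 16, 18]
LPT makespan = 23
Lower bound = max(max_job, ceil(total/4)) = max(23, 19) = 23
Ratio = 23 / 23 = 1.0

1.0


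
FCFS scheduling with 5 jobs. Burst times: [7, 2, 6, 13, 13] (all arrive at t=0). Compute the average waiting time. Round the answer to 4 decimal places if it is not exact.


FCFS order (as given): [7, 2, 6, 13, 13]
Waiting times:
  Job 1: wait = 0
  Job 2: wait = 7
  Job 3: wait = 9
  Job 4: wait = 15
  Job 5: wait = 28
Sum of waiting times = 59
Average waiting time = 59/5 = 11.8

11.8


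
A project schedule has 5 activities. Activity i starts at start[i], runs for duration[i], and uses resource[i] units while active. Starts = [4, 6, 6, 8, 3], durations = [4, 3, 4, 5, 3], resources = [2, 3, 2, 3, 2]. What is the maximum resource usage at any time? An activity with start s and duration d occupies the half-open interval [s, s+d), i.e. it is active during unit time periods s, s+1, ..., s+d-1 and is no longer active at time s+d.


Each activity i is active on [start_i, start_i + duration_i).
Compute total resource usage per time slot:
  t=0: active resources = [], total = 0
  t=1: active resources = [], total = 0
  t=2: active resources = [], total = 0
  t=3: active resources = [2], total = 2
  t=4: active resources = [2, 2], total = 4
  t=5: active resources = [2, 2], total = 4
  t=6: active resources = [2, 3, 2], total = 7
  t=7: active resources = [2, 3, 2], total = 7
  t=8: active resources = [3, 2, 3], total = 8
  t=9: active resources = [2, 3], total = 5
  t=10: active resources = [3], total = 3
  t=11: active resources = [3], total = 3
  t=12: active resources = [3], total = 3
Peak resource demand = 8

8


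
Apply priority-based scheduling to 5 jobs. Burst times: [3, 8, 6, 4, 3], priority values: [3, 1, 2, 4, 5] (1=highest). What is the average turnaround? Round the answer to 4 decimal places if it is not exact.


Sort by priority (ascending = highest first):
Order: [(1, 8), (2, 6), (3, 3), (4, 4), (5, 3)]
Completion times:
  Priority 1, burst=8, C=8
  Priority 2, burst=6, C=14
  Priority 3, burst=3, C=17
  Priority 4, burst=4, C=21
  Priority 5, burst=3, C=24
Average turnaround = 84/5 = 16.8

16.8


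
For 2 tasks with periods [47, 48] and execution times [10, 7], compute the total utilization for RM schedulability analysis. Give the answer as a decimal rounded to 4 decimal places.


Compute individual utilizations (exact fractions):
  Task 1: C/T = 10/47 (approx. 0.2128)
  Task 2: C/T = 7/48 (approx. 0.1458)
Total utilization U = 10/47 + 7/48 = 809/2256
Rounded to 4 decimal places: U = 0.3586
RM (Liu & Layland) bound for 2 tasks = 0.828427; compare with U = 809/2256 (approx. 0.358599)
U <= bound, so schedulable by RM sufficient condition.

0.3586


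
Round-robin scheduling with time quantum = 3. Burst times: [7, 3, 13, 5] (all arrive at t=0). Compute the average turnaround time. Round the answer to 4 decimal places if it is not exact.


Time quantum = 3
Execution trace:
  J1 runs 3 units, time = 3
  J2 runs 3 units, time = 6
  J3 runs 3 units, time = 9
  J4 runs 3 units, time = 12
  J1 runs 3 units, time = 15
  J3 runs 3 units, time = 18
  J4 runs 2 units, time = 20
  J1 runs 1 units, time = 21
  J3 runs 3 units, time = 24
  J3 runs 3 units, time = 27
  J3 runs 1 units, time = 28
Finish times: [21, 6, 28, 20]
Average turnaround = 75/4 = 18.75

18.75


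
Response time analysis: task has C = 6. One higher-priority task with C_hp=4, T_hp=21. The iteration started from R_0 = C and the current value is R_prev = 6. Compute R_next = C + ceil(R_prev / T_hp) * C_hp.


R_next = C + ceil(R_prev / T_hp) * C_hp
ceil(6 / 21) = ceil(0.2857) = 1
Interference = 1 * 4 = 4
R_next = 6 + 4 = 10

10


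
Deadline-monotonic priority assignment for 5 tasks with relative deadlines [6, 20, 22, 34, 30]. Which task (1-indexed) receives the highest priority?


Sort tasks by relative deadline (ascending):
  Task 1: deadline = 6
  Task 2: deadline = 20
  Task 3: deadline = 22
  Task 5: deadline = 30
  Task 4: deadline = 34
Priority order (highest first): [1, 2, 3, 5, 4]
Highest priority task = 1

1


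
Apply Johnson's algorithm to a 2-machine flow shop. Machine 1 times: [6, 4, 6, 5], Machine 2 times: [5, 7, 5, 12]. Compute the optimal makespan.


Apply Johnson's rule:
  Group 1 (a <= b): [(2, 4, 7), (4, 5, 12)]
  Group 2 (a > b): [(1, 6, 5), (3, 6, 5)]
Optimal job order: [2, 4, 1, 3]
Schedule:
  Job 2: M1 done at 4, M2 done at 11
  Job 4: M1 done at 9, M2 done at 23
  Job 1: M1 done at 15, M2 done at 28
  Job 3: M1 done at 21, M2 done at 33
Makespan = 33

33


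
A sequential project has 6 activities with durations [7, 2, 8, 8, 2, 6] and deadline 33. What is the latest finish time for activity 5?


LF(activity 5) = deadline - sum of successor durations
Successors: activities 6 through 6 with durations [6]
Sum of successor durations = 6
LF = 33 - 6 = 27

27


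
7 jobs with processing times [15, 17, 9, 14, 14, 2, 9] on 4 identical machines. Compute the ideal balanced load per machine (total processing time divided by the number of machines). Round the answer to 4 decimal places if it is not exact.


Total processing time = 15 + 17 + 9 + 14 + 14 + 2 + 9 = 80
Number of machines = 4
Ideal balanced load = 80 / 4 = 20.0

20.0


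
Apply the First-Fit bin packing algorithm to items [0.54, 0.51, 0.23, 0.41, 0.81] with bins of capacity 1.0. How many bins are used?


Place items sequentially using First-Fit:
  Item 0.54 -> new Bin 1
  Item 0.51 -> new Bin 2
  Item 0.23 -> Bin 1 (now 0.77)
  Item 0.41 -> Bin 2 (now 0.92)
  Item 0.81 -> new Bin 3
Total bins used = 3

3


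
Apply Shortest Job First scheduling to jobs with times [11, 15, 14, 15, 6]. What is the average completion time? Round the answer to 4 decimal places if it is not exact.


SJF order (ascending): [6, 11, 14, 15, 15]
Completion times:
  Job 1: burst=6, C=6
  Job 2: burst=11, C=17
  Job 3: burst=14, C=31
  Job 4: burst=15, C=46
  Job 5: burst=15, C=61
Average completion = 161/5 = 32.2

32.2


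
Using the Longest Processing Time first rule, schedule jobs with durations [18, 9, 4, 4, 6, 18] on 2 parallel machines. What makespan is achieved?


Sort jobs in decreasing order (LPT): [18, 18, 9, 6, 4, 4]
Assign each job to the least loaded machine:
  Machine 1: jobs [18, 9, 4], load = 31
  Machine 2: jobs [18, 6, 4], load = 28
Makespan = max load = 31

31


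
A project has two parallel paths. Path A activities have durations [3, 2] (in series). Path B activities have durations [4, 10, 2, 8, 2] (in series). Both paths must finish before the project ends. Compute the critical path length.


Path A total = 3 + 2 = 5
Path B total = 4 + 10 + 2 + 8 + 2 = 26
Critical path = longest path = max(5, 26) = 26

26


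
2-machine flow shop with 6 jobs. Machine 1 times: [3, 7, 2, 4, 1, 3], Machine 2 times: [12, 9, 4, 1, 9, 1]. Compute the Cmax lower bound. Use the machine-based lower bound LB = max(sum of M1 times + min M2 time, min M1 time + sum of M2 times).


LB1 = sum(M1 times) + min(M2 times) = 20 + 1 = 21
LB2 = min(M1 times) + sum(M2 times) = 1 + 36 = 37
Lower bound = max(LB1, LB2) = max(21, 37) = 37

37


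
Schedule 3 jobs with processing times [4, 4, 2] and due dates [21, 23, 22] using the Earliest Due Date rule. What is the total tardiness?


Sort by due date (EDD order): [(4, 21), (2, 22), (4, 23)]
Compute completion times and tardiness:
  Job 1: p=4, d=21, C=4, tardiness=max(0,4-21)=0
  Job 2: p=2, d=22, C=6, tardiness=max(0,6-22)=0
  Job 3: p=4, d=23, C=10, tardiness=max(0,10-23)=0
Total tardiness = 0

0


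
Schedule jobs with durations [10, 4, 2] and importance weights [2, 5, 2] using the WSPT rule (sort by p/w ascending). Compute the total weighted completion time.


Compute p/w ratios and sort ascending (WSPT): [(4, 5), (2, 2), (10, 2)]
Compute weighted completion times:
  Job (p=4,w=5): C=4, w*C=5*4=20
  Job (p=2,w=2): C=6, w*C=2*6=12
  Job (p=10,w=2): C=16, w*C=2*16=32
Total weighted completion time = 64

64


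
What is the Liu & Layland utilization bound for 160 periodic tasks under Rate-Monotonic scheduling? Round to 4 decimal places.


Compute 2^(1/160) = 1.0043415673
Subtract 1: 1.0043415673 - 1 = 0.0043415673
Multiply by n: 160 * 0.0043415673 = 0.6946507680
Round to 4 dp: 0.6947

0.6947


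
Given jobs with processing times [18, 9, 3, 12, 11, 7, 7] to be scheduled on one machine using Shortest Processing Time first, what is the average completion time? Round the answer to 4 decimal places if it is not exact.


Sort jobs by processing time (SPT order): [3, 7, 7, 9, 11, 12, 18]
Compute completion times sequentially:
  Job 1: processing = 3, completes at 3
  Job 2: processing = 7, completes at 10
  Job 3: processing = 7, completes at 17
  Job 4: processing = 9, completes at 26
  Job 5: processing = 11, completes at 37
  Job 6: processing = 12, completes at 49
  Job 7: processing = 18, completes at 67
Sum of completion times = 209
Average completion time = 209/7 = 29.8571

29.8571


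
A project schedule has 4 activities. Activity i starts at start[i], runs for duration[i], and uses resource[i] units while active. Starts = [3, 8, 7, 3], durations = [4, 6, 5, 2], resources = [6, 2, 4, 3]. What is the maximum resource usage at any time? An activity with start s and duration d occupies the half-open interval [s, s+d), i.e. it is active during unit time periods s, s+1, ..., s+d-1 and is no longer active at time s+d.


Each activity i is active on [start_i, start_i + duration_i).
Compute total resource usage per time slot:
  t=0: active resources = [], total = 0
  t=1: active resources = [], total = 0
  t=2: active resources = [], total = 0
  t=3: active resources = [6, 3], total = 9
  t=4: active resources = [6, 3], total = 9
  t=5: active resources = [6], total = 6
  t=6: active resources = [6], total = 6
  t=7: active resources = [4], total = 4
  t=8: active resources = [2, 4], total = 6
  t=9: active resources = [2, 4], total = 6
  t=10: active resources = [2, 4], total = 6
  t=11: active resources = [2, 4], total = 6
  t=12: active resources = [2], total = 2
  t=13: active resources = [2], total = 2
Peak resource demand = 9

9


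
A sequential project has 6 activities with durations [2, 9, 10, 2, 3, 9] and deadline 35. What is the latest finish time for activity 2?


LF(activity 2) = deadline - sum of successor durations
Successors: activities 3 through 6 with durations [10, 2, 3, 9]
Sum of successor durations = 24
LF = 35 - 24 = 11

11


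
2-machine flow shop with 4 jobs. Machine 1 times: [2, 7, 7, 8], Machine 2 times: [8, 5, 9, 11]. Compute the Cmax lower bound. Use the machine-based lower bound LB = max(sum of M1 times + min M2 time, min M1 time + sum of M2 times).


LB1 = sum(M1 times) + min(M2 times) = 24 + 5 = 29
LB2 = min(M1 times) + sum(M2 times) = 2 + 33 = 35
Lower bound = max(LB1, LB2) = max(29, 35) = 35

35


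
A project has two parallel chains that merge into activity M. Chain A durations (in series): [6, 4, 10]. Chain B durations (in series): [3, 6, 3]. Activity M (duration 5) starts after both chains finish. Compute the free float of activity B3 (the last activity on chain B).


ES(B3) = sum of predecessors on chain B = 9
EF(B3) = ES + duration = 9 + 3 = 12
Successor of B3 is M. ES(M) = max(sum(A), sum(B)) = max(20, 12) = 20
Free float = ES(successor) - EF(current) = 20 - 12 = 8

8


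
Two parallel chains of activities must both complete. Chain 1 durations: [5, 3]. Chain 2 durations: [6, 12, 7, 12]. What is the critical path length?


Path A total = 5 + 3 = 8
Path B total = 6 + 12 + 7 + 12 = 37
Critical path = longest path = max(8, 37) = 37

37


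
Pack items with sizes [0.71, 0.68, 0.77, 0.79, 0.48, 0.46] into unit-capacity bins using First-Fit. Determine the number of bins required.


Place items sequentially using First-Fit:
  Item 0.71 -> new Bin 1
  Item 0.68 -> new Bin 2
  Item 0.77 -> new Bin 3
  Item 0.79 -> new Bin 4
  Item 0.48 -> new Bin 5
  Item 0.46 -> Bin 5 (now 0.94)
Total bins used = 5

5


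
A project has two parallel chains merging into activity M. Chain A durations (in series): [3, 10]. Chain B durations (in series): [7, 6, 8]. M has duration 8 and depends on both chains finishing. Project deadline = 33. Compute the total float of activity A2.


Forward pass: ES(A2) = sum of predecessors on chain A = 3
EF = ES + duration = 3 + 10 = 13
Backward pass: LF(M) = deadline = 33; LS(M) = 33 - 8 = 25
LF(A2) = LS(M) - sum(successors on chain A) = 25 - 0 = 25
LS = LF - duration = 25 - 10 = 15
Total float = LS - ES = 15 - 3 = 12

12


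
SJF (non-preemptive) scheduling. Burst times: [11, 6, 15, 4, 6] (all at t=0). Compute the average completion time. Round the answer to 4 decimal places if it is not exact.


SJF order (ascending): [4, 6, 6, 11, 15]
Completion times:
  Job 1: burst=4, C=4
  Job 2: burst=6, C=10
  Job 3: burst=6, C=16
  Job 4: burst=11, C=27
  Job 5: burst=15, C=42
Average completion = 99/5 = 19.8

19.8


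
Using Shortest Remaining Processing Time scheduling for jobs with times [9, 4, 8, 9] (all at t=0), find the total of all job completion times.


Since all jobs arrive at t=0, SRPT equals SPT ordering.
SPT order: [4, 8, 9, 9]
Completion times:
  Job 1: p=4, C=4
  Job 2: p=8, C=12
  Job 3: p=9, C=21
  Job 4: p=9, C=30
Total completion time = 4 + 12 + 21 + 30 = 67

67


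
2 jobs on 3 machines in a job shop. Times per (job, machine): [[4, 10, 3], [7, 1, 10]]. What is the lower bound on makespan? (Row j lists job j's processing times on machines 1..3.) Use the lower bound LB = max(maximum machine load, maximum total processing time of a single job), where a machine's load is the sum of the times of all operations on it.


Machine loads:
  Machine 1: 4 + 7 = 11
  Machine 2: 10 + 1 = 11
  Machine 3: 3 + 10 = 13
Max machine load = 13
Job totals:
  Job 1: 17
  Job 2: 18
Max job total = 18
Lower bound = max(13, 18) = 18

18


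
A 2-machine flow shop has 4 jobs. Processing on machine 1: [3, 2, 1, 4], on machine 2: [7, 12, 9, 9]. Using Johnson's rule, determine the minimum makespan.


Apply Johnson's rule:
  Group 1 (a <= b): [(3, 1, 9), (2, 2, 12), (1, 3, 7), (4, 4, 9)]
  Group 2 (a > b): []
Optimal job order: [3, 2, 1, 4]
Schedule:
  Job 3: M1 done at 1, M2 done at 10
  Job 2: M1 done at 3, M2 done at 22
  Job 1: M1 done at 6, M2 done at 29
  Job 4: M1 done at 10, M2 done at 38
Makespan = 38

38


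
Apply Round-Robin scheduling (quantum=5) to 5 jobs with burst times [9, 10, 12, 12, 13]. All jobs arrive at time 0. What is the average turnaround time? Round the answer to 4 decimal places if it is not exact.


Time quantum = 5
Execution trace:
  J1 runs 5 units, time = 5
  J2 runs 5 units, time = 10
  J3 runs 5 units, time = 15
  J4 runs 5 units, time = 20
  J5 runs 5 units, time = 25
  J1 runs 4 units, time = 29
  J2 runs 5 units, time = 34
  J3 runs 5 units, time = 39
  J4 runs 5 units, time = 44
  J5 runs 5 units, time = 49
  J3 runs 2 units, time = 51
  J4 runs 2 units, time = 53
  J5 runs 3 units, time = 56
Finish times: [29, 34, 51, 53, 56]
Average turnaround = 223/5 = 44.6

44.6


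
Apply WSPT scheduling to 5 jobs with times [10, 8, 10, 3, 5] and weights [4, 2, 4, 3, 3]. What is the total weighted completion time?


Compute p/w ratios and sort ascending (WSPT): [(3, 3), (5, 3), (10, 4), (10, 4), (8, 2)]
Compute weighted completion times:
  Job (p=3,w=3): C=3, w*C=3*3=9
  Job (p=5,w=3): C=8, w*C=3*8=24
  Job (p=10,w=4): C=18, w*C=4*18=72
  Job (p=10,w=4): C=28, w*C=4*28=112
  Job (p=8,w=2): C=36, w*C=2*36=72
Total weighted completion time = 289

289


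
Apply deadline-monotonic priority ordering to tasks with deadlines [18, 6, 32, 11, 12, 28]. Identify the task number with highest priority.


Sort tasks by relative deadline (ascending):
  Task 2: deadline = 6
  Task 4: deadline = 11
  Task 5: deadline = 12
  Task 1: deadline = 18
  Task 6: deadline = 28
  Task 3: deadline = 32
Priority order (highest first): [2, 4, 5, 1, 6, 3]
Highest priority task = 2

2


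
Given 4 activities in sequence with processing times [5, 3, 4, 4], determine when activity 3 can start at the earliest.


Activity 3 starts after activities 1 through 2 complete.
Predecessor durations: [5, 3]
ES = 5 + 3 = 8

8


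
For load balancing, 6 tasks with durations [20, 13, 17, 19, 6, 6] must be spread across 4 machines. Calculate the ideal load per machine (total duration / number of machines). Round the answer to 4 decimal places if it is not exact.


Total processing time = 20 + 13 + 17 + 19 + 6 + 6 = 81
Number of machines = 4
Ideal balanced load = 81 / 4 = 20.25

20.25


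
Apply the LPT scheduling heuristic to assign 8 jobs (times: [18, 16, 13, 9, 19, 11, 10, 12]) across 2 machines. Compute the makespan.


Sort jobs in decreasing order (LPT): [19, 18, 16, 13, 12, 11, 10, 9]
Assign each job to the least loaded machine:
  Machine 1: jobs [19, 13, 12, 10], load = 54
  Machine 2: jobs [18, 16, 11, 9], load = 54
Makespan = max load = 54

54


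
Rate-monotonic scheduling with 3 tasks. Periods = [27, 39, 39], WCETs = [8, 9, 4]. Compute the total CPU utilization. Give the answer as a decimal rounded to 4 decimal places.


Compute individual utilizations (exact fractions):
  Task 1: C/T = 8/27 (approx. 0.2963)
  Task 2: C/T = 9/39 = 3/13 (approx. 0.2308)
  Task 3: C/T = 4/39 (approx. 0.1026)
Total utilization U = 8/27 + 3/13 + 4/39 = 17/27
Rounded to 4 decimal places: U = 0.6296
RM (Liu & Layland) bound for 3 tasks = 0.779763; compare with U = 17/27 (approx. 0.629630)
U <= bound, so schedulable by RM sufficient condition.

0.6296


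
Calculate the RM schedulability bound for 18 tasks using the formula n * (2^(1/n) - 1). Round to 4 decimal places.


Compute 2^(1/18) = 1.0392592260
Subtract 1: 1.0392592260 - 1 = 0.0392592260
Multiply by n: 18 * 0.0392592260 = 0.7066660680
Round to 4 dp: 0.7067

0.7067


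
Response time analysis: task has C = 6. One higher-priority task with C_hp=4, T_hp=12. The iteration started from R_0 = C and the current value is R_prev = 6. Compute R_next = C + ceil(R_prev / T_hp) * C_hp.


R_next = C + ceil(R_prev / T_hp) * C_hp
ceil(6 / 12) = ceil(0.5) = 1
Interference = 1 * 4 = 4
R_next = 6 + 4 = 10

10


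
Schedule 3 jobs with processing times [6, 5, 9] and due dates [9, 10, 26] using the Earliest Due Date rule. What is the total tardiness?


Sort by due date (EDD order): [(6, 9), (5, 10), (9, 26)]
Compute completion times and tardiness:
  Job 1: p=6, d=9, C=6, tardiness=max(0,6-9)=0
  Job 2: p=5, d=10, C=11, tardiness=max(0,11-10)=1
  Job 3: p=9, d=26, C=20, tardiness=max(0,20-26)=0
Total tardiness = 1

1


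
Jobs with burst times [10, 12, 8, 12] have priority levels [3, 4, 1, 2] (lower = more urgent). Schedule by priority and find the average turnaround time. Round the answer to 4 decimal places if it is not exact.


Sort by priority (ascending = highest first):
Order: [(1, 8), (2, 12), (3, 10), (4, 12)]
Completion times:
  Priority 1, burst=8, C=8
  Priority 2, burst=12, C=20
  Priority 3, burst=10, C=30
  Priority 4, burst=12, C=42
Average turnaround = 100/4 = 25.0

25.0


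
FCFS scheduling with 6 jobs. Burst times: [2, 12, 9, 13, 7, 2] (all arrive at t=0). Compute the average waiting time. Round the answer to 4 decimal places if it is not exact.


FCFS order (as given): [2, 12, 9, 13, 7, 2]
Waiting times:
  Job 1: wait = 0
  Job 2: wait = 2
  Job 3: wait = 14
  Job 4: wait = 23
  Job 5: wait = 36
  Job 6: wait = 43
Sum of waiting times = 118
Average waiting time = 118/6 = 19.6667

19.6667


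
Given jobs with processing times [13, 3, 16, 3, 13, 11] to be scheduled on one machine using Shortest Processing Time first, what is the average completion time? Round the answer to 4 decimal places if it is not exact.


Sort jobs by processing time (SPT order): [3, 3, 11, 13, 13, 16]
Compute completion times sequentially:
  Job 1: processing = 3, completes at 3
  Job 2: processing = 3, completes at 6
  Job 3: processing = 11, completes at 17
  Job 4: processing = 13, completes at 30
  Job 5: processing = 13, completes at 43
  Job 6: processing = 16, completes at 59
Sum of completion times = 158
Average completion time = 158/6 = 26.3333

26.3333


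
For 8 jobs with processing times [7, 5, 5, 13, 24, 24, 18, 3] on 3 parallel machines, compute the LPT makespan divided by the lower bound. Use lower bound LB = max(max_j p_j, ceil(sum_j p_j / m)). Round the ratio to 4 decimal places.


LPT order: [24, 24, 18, 13, 7, 5, 5, 3]
Machine loads after assignment: [34, 34, 31]
LPT makespan = 34
Lower bound = max(max_job, ceil(total/3)) = max(24, 33) = 33
Ratio = 34 / 33 = 1.0303

1.0303


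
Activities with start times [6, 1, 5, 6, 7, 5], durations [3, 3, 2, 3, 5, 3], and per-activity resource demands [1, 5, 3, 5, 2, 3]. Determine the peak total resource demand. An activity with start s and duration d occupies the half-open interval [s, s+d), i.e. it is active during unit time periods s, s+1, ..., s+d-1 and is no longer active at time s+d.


Each activity i is active on [start_i, start_i + duration_i).
Compute total resource usage per time slot:
  t=0: active resources = [], total = 0
  t=1: active resources = [5], total = 5
  t=2: active resources = [5], total = 5
  t=3: active resources = [5], total = 5
  t=4: active resources = [], total = 0
  t=5: active resources = [3, 3], total = 6
  t=6: active resources = [1, 3, 5, 3], total = 12
  t=7: active resources = [1, 5, 2, 3], total = 11
  t=8: active resources = [1, 5, 2], total = 8
  t=9: active resources = [2], total = 2
  t=10: active resources = [2], total = 2
  t=11: active resources = [2], total = 2
Peak resource demand = 12

12


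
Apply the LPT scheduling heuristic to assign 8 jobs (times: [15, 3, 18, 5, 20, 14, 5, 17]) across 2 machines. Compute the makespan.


Sort jobs in decreasing order (LPT): [20, 18, 17, 15, 14, 5, 5, 3]
Assign each job to the least loaded machine:
  Machine 1: jobs [20, 15, 14], load = 49
  Machine 2: jobs [18, 17, 5, 5, 3], load = 48
Makespan = max load = 49

49


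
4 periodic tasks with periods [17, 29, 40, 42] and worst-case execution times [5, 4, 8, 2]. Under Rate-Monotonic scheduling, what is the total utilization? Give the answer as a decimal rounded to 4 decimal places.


Compute individual utilizations (exact fractions):
  Task 1: C/T = 5/17 (approx. 0.2941)
  Task 2: C/T = 4/29 (approx. 0.1379)
  Task 3: C/T = 8/40 = 1/5 (approx. 0.2)
  Task 4: C/T = 2/42 = 1/21 (approx. 0.0476)
Total utilization U = 5/17 + 4/29 + 1/5 + 1/21 = 35183/51765
Rounded to 4 decimal places: U = 0.6797
RM (Liu & Layland) bound for 4 tasks = 0.756828; compare with U = 35183/51765 (approx. 0.679668)
U <= bound, so schedulable by RM sufficient condition.

0.6797


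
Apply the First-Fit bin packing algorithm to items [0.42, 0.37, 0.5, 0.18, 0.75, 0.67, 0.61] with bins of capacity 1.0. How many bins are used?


Place items sequentially using First-Fit:
  Item 0.42 -> new Bin 1
  Item 0.37 -> Bin 1 (now 0.79)
  Item 0.5 -> new Bin 2
  Item 0.18 -> Bin 1 (now 0.97)
  Item 0.75 -> new Bin 3
  Item 0.67 -> new Bin 4
  Item 0.61 -> new Bin 5
Total bins used = 5

5


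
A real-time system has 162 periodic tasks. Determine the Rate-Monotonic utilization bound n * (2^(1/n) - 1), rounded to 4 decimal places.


Compute 2^(1/162) = 1.0042878529
Subtract 1: 1.0042878529 - 1 = 0.0042878529
Multiply by n: 162 * 0.0042878529 = 0.6946321698
Round to 4 dp: 0.6946

0.6946


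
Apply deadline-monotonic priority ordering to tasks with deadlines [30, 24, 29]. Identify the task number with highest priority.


Sort tasks by relative deadline (ascending):
  Task 2: deadline = 24
  Task 3: deadline = 29
  Task 1: deadline = 30
Priority order (highest first): [2, 3, 1]
Highest priority task = 2

2


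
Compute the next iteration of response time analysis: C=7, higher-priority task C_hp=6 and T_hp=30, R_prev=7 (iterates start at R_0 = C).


R_next = C + ceil(R_prev / T_hp) * C_hp
ceil(7 / 30) = ceil(0.2333) = 1
Interference = 1 * 6 = 6
R_next = 7 + 6 = 13

13


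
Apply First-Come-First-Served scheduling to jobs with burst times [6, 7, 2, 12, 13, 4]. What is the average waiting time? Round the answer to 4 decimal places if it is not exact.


FCFS order (as given): [6, 7, 2, 12, 13, 4]
Waiting times:
  Job 1: wait = 0
  Job 2: wait = 6
  Job 3: wait = 13
  Job 4: wait = 15
  Job 5: wait = 27
  Job 6: wait = 40
Sum of waiting times = 101
Average waiting time = 101/6 = 16.8333

16.8333


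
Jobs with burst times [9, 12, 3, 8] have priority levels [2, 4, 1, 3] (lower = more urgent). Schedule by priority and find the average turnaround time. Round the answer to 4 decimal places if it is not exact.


Sort by priority (ascending = highest first):
Order: [(1, 3), (2, 9), (3, 8), (4, 12)]
Completion times:
  Priority 1, burst=3, C=3
  Priority 2, burst=9, C=12
  Priority 3, burst=8, C=20
  Priority 4, burst=12, C=32
Average turnaround = 67/4 = 16.75

16.75


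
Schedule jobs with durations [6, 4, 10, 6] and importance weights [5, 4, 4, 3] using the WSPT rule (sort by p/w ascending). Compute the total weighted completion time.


Compute p/w ratios and sort ascending (WSPT): [(4, 4), (6, 5), (6, 3), (10, 4)]
Compute weighted completion times:
  Job (p=4,w=4): C=4, w*C=4*4=16
  Job (p=6,w=5): C=10, w*C=5*10=50
  Job (p=6,w=3): C=16, w*C=3*16=48
  Job (p=10,w=4): C=26, w*C=4*26=104
Total weighted completion time = 218

218


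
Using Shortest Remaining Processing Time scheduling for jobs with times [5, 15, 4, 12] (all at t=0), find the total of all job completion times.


Since all jobs arrive at t=0, SRPT equals SPT ordering.
SPT order: [4, 5, 12, 15]
Completion times:
  Job 1: p=4, C=4
  Job 2: p=5, C=9
  Job 3: p=12, C=21
  Job 4: p=15, C=36
Total completion time = 4 + 9 + 21 + 36 = 70

70


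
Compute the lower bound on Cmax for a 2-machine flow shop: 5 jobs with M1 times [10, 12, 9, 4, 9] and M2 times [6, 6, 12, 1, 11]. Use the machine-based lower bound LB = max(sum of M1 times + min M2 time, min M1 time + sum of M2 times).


LB1 = sum(M1 times) + min(M2 times) = 44 + 1 = 45
LB2 = min(M1 times) + sum(M2 times) = 4 + 36 = 40
Lower bound = max(LB1, LB2) = max(45, 40) = 45

45


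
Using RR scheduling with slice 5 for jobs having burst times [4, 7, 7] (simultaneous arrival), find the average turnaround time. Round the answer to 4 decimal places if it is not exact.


Time quantum = 5
Execution trace:
  J1 runs 4 units, time = 4
  J2 runs 5 units, time = 9
  J3 runs 5 units, time = 14
  J2 runs 2 units, time = 16
  J3 runs 2 units, time = 18
Finish times: [4, 16, 18]
Average turnaround = 38/3 = 12.6667

12.6667
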